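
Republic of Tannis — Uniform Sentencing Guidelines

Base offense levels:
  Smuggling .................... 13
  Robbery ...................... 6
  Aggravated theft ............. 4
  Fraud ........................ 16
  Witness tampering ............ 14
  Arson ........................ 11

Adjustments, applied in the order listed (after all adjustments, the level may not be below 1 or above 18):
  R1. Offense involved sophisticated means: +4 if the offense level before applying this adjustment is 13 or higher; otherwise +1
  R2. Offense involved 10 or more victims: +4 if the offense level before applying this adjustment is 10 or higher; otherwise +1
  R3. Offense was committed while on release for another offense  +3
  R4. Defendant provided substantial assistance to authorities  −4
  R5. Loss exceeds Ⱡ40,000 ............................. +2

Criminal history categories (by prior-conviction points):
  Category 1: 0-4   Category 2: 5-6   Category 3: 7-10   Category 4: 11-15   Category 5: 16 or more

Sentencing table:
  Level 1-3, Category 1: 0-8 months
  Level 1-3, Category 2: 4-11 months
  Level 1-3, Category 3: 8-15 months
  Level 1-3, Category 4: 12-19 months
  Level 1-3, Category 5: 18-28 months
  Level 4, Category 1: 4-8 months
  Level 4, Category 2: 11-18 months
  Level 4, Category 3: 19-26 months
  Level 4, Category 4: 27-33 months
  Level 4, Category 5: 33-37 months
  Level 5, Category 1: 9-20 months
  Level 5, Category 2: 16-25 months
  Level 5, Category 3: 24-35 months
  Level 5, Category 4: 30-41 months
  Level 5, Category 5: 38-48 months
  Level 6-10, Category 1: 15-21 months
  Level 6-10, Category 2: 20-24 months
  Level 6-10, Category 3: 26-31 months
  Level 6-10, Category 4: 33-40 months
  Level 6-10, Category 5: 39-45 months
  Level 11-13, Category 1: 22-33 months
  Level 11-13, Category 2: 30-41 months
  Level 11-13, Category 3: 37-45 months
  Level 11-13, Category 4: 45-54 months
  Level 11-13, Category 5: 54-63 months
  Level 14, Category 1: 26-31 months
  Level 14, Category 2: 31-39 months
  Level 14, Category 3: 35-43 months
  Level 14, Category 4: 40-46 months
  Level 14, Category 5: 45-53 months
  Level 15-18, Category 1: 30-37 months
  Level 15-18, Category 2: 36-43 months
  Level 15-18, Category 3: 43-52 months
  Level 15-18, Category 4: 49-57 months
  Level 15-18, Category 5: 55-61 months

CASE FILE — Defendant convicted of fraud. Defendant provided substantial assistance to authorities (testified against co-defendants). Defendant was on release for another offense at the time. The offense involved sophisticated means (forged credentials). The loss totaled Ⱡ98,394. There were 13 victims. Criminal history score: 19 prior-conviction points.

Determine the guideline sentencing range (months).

55-61 months

Base offense level for fraud: 16.
R1 applies (level before this adjustment is 16 ≥ 13, so +4): 16 + 4 = 20.
R2 applies (level before this adjustment is 20 ≥ 10, so +4): 20 + 4 = 24.
R3 applies: 24 + 3 = 27.
R4 applies: 27 − 4 = 23.
R5 applies: 23 + 2 = 25.
Level 25 exceeds the maximum of 18; capped at 18.
Final offense level: 18.
Criminal history: 19 prior points → Category 5 (16+).
Level 18 falls in the 15-18 band.
Grid: Level 15-18 × Category 5 = 55-61 months.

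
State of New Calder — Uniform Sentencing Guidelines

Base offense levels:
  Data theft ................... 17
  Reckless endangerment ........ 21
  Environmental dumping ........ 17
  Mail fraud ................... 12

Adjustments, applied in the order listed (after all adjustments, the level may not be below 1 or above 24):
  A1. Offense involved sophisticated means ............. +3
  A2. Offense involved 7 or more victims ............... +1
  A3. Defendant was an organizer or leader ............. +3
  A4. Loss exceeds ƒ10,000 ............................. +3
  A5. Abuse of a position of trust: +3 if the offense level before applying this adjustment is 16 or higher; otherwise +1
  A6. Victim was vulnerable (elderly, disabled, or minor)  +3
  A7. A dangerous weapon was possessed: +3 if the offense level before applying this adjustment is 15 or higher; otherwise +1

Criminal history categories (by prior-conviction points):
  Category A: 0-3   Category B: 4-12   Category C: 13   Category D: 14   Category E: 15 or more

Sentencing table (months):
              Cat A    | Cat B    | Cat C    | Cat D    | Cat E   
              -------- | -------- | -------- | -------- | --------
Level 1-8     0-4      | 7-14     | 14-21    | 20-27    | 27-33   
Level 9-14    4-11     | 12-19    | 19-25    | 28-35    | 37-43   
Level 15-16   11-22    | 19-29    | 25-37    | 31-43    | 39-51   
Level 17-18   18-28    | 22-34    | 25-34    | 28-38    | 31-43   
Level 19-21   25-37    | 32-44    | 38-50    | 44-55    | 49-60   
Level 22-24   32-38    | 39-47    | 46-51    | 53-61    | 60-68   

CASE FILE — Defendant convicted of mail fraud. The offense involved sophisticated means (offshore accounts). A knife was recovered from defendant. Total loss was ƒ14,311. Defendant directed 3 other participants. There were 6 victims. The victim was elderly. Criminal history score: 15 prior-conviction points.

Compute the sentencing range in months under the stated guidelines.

Base offense level for mail fraud: 12.
A1 applies: 12 + 3 = 15.
A2 does not apply.
A3 applies: 15 + 3 = 18.
A4 applies: 18 + 3 = 21.
A6 applies: 21 + 3 = 24.
A7 applies (level before this adjustment is 24 ≥ 15, so +3): 24 + 3 = 27.
Level 27 exceeds the maximum of 24; capped at 24.
Final offense level: 24.
Criminal history: 15 prior points → Category E (15+).
Level 24 falls in the 22-24 band.
Grid: Level 22-24 × Category E = 60-68 months.

60-68 months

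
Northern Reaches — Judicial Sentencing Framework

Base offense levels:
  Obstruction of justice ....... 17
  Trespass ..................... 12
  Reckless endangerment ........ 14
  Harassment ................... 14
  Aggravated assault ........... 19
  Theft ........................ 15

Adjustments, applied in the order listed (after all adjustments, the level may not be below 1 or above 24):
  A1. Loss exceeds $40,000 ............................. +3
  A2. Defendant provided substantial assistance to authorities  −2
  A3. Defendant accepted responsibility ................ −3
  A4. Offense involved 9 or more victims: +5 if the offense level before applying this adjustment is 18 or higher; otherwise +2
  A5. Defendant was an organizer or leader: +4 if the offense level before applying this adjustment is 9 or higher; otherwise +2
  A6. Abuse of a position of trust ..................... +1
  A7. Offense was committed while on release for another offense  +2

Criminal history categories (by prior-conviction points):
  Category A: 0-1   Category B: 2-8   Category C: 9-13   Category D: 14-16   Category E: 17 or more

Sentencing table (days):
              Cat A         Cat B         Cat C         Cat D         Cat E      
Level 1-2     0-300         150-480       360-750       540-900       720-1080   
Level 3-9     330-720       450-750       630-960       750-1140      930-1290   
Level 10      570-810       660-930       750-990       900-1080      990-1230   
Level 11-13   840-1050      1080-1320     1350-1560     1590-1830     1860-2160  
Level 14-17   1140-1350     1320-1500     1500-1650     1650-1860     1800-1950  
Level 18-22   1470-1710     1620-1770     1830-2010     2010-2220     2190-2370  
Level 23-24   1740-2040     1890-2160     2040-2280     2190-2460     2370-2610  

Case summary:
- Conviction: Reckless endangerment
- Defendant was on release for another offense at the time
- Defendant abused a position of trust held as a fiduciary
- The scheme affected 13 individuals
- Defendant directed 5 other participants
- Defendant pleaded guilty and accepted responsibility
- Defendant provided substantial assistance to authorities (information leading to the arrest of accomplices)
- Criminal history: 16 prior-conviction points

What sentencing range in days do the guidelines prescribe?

Base offense level for reckless endangerment: 14.
A1 does not apply.
A2 applies: 14 − 2 = 12.
A3 applies: 12 − 3 = 9.
A4 applies (level before this adjustment is 9 < 18, so +2): 9 + 2 = 11.
A5 applies (level before this adjustment is 11 ≥ 9, so +4): 11 + 4 = 15.
A6 applies: 15 + 1 = 16.
A7 applies: 16 + 2 = 18.
Final offense level: 18.
Criminal history: 16 prior points → Category D (14-16).
Level 18 falls in the 18-22 band.
Grid: Level 18-22 × Category D = 2010-2220 days.

2010-2220 days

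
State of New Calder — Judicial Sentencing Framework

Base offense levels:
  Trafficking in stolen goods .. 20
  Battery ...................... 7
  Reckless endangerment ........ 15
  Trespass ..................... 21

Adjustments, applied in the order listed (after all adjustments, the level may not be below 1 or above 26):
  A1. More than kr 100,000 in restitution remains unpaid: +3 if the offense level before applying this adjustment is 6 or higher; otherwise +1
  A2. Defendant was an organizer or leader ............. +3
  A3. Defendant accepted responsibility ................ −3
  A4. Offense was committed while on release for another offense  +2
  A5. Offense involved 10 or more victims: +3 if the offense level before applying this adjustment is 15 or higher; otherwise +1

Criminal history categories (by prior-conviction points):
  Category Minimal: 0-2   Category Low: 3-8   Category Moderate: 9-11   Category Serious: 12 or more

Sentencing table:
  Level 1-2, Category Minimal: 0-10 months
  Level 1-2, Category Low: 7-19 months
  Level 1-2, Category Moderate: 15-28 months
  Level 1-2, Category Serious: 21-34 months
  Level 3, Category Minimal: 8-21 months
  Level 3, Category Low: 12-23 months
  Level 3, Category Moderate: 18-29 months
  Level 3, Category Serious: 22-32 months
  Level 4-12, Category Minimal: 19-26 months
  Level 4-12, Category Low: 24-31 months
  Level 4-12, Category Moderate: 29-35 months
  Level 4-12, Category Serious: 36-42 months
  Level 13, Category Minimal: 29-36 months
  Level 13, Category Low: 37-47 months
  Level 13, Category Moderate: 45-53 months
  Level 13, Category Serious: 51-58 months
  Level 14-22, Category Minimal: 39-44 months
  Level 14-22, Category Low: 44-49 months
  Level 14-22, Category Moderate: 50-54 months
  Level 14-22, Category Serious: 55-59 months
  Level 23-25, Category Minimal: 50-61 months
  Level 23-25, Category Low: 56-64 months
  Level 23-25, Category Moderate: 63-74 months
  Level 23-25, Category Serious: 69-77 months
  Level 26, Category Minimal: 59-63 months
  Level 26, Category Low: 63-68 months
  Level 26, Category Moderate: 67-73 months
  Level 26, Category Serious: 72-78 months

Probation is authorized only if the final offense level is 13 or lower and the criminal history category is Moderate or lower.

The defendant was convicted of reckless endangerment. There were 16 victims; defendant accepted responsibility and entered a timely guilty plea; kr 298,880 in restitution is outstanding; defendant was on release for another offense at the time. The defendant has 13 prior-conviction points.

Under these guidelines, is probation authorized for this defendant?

No

Base offense level for reckless endangerment: 15.
A1 applies (level before this adjustment is 15 ≥ 6, so +3): 15 + 3 = 18.
A3 applies: 18 − 3 = 15.
A4 applies: 15 + 2 = 17.
A5 applies (level before this adjustment is 17 ≥ 15, so +3): 17 + 3 = 20.
Final offense level: 20.
Criminal history: 13 prior points → Category Serious (12+).
Level 20 falls in the 14-22 band.
Grid: Level 14-22 × Category Serious = 55-59 months.
Probation check: level 20 > 13 and category Serious > Moderate → not eligible.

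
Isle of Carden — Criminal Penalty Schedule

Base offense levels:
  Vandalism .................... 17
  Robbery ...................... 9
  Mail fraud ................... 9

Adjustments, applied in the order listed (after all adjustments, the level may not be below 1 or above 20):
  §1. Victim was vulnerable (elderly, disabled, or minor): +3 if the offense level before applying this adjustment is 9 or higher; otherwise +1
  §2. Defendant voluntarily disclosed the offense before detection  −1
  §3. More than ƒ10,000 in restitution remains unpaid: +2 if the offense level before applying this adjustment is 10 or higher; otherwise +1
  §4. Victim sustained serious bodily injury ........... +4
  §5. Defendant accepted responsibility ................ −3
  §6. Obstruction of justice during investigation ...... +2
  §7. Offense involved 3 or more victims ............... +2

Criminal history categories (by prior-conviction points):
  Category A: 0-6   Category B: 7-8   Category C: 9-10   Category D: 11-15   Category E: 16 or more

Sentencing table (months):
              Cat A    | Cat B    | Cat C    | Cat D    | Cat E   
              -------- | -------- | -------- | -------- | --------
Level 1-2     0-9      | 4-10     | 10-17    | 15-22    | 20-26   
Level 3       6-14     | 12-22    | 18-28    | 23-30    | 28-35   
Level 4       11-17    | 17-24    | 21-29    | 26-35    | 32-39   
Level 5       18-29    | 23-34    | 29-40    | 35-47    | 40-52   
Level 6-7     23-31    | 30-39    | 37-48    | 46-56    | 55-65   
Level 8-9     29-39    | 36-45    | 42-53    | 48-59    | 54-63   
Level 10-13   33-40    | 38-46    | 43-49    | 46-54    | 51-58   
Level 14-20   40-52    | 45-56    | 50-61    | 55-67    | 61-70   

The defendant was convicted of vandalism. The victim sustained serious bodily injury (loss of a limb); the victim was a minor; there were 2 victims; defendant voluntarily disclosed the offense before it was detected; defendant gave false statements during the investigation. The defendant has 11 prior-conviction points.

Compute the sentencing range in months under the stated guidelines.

Base offense level for vandalism: 17.
§1 applies (level before this adjustment is 17 ≥ 9, so +3): 17 + 3 = 20.
§2 applies: 20 − 1 = 19.
§4 applies: 19 + 4 = 23.
§6 applies: 23 + 2 = 25.
§7 does not apply.
Level 25 exceeds the maximum of 20; capped at 20.
Final offense level: 20.
Criminal history: 11 prior points → Category D (11-15).
Level 20 falls in the 14-20 band.
Grid: Level 14-20 × Category D = 55-67 months.

55-67 months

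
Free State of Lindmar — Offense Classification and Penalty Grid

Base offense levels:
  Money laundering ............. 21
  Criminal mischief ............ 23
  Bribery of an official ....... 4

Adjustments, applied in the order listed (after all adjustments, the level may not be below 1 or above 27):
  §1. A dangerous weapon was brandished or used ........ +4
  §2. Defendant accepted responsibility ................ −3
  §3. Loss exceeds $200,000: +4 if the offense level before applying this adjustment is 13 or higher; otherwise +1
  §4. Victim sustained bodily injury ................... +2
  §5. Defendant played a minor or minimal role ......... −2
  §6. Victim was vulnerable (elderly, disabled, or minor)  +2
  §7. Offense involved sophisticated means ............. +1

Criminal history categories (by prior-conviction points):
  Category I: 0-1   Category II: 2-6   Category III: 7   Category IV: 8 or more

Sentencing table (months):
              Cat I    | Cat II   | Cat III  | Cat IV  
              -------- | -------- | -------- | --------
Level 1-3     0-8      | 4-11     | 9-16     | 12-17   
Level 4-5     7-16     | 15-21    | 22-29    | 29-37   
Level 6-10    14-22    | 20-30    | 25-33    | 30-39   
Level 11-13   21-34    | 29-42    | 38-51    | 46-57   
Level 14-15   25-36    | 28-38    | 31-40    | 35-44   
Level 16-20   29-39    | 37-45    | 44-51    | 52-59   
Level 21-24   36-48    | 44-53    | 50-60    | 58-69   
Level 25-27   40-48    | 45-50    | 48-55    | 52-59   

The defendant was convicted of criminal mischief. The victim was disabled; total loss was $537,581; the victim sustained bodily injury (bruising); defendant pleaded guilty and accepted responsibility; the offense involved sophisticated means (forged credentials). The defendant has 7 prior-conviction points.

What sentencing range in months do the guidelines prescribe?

48-55 months

Base offense level for criminal mischief: 23.
§2 applies: 23 − 3 = 20.
§3 applies (level before this adjustment is 20 ≥ 13, so +4): 20 + 4 = 24.
§4 applies: 24 + 2 = 26.
§6 applies: 26 + 2 = 28.
§7 applies: 28 + 1 = 29.
Level 29 exceeds the maximum of 27; capped at 27.
Final offense level: 27.
Criminal history: 7 prior points → Category III (7).
Level 27 falls in the 25-27 band.
Grid: Level 25-27 × Category III = 48-55 months.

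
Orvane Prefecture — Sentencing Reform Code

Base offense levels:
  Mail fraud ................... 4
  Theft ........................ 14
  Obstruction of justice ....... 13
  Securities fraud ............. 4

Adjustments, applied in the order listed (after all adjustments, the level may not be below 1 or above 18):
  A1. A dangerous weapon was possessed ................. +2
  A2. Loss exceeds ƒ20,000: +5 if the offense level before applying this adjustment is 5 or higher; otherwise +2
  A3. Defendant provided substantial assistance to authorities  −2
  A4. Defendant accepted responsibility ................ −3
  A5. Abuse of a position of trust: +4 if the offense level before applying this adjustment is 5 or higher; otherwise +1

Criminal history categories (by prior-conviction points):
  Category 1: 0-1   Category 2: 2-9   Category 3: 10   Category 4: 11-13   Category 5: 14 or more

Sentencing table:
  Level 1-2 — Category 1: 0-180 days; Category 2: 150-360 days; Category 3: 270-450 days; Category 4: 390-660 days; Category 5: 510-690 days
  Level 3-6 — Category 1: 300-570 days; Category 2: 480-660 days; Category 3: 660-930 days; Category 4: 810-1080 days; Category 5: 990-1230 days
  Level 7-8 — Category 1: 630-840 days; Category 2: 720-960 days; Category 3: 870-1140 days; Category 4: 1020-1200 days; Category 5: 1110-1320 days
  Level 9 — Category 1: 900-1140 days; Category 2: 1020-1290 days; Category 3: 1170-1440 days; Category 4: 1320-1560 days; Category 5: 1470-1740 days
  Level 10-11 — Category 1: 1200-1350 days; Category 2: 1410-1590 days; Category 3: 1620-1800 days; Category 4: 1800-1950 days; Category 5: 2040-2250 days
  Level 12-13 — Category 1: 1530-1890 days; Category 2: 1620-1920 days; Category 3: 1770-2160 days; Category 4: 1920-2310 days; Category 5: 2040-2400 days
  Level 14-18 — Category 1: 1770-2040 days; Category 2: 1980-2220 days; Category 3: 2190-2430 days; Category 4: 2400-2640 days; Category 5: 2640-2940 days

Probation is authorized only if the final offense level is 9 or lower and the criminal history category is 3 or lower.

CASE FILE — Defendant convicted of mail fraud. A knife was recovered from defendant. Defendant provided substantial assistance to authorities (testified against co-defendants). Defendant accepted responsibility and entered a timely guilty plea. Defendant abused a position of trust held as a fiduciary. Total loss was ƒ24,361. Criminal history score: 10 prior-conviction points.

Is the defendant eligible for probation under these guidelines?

Base offense level for mail fraud: 4.
A1 applies: 4 + 2 = 6.
A2 applies (level before this adjustment is 6 ≥ 5, so +5): 6 + 5 = 11.
A3 applies: 11 − 2 = 9.
A4 applies: 9 − 3 = 6.
A5 applies (level before this adjustment is 6 ≥ 5, so +4): 6 + 4 = 10.
Final offense level: 10.
Criminal history: 10 prior points → Category 3 (10).
Level 10 falls in the 10-11 band.
Grid: Level 10-11 × Category 3 = 1620-1800 days.
Probation check: level 10 > 9 and category 3 ≤ 3 → not eligible.

No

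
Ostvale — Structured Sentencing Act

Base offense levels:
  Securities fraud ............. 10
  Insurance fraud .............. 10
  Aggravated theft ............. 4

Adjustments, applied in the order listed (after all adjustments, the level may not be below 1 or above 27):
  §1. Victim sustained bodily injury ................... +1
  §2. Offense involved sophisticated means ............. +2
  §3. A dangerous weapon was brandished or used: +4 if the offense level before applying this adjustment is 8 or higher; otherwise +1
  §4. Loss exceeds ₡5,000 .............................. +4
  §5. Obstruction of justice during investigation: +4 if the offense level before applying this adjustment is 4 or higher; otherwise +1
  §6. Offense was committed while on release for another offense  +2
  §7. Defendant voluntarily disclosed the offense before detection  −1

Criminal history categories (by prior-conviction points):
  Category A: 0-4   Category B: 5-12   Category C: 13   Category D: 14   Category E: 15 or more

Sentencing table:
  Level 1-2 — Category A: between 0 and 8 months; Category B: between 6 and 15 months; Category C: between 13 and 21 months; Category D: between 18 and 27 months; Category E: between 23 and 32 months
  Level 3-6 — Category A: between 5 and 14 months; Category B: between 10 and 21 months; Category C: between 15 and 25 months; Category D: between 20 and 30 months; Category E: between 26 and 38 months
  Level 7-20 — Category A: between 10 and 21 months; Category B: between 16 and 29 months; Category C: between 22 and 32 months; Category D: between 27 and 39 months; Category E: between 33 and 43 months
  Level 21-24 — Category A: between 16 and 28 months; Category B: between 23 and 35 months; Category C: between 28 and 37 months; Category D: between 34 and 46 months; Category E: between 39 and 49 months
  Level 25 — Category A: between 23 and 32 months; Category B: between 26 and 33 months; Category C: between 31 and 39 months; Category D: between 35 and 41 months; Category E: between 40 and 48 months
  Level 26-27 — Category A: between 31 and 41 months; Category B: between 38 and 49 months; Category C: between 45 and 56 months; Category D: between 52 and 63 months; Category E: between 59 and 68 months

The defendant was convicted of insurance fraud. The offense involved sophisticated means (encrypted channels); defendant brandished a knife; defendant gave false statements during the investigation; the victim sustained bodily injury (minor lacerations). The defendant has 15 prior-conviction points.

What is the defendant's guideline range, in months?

Base offense level for insurance fraud: 10.
§1 applies: 10 + 1 = 11.
§2 applies: 11 + 2 = 13.
§3 applies (level before this adjustment is 13 ≥ 8, so +4): 13 + 4 = 17.
§4 does not apply.
§5 applies (level before this adjustment is 17 ≥ 4, so +4): 17 + 4 = 21.
§7 does not apply.
Final offense level: 21.
Criminal history: 15 prior points → Category E (15+).
Level 21 falls in the 21-24 band.
Grid: Level 21-24 × Category E = 39-49 months.

39-49 months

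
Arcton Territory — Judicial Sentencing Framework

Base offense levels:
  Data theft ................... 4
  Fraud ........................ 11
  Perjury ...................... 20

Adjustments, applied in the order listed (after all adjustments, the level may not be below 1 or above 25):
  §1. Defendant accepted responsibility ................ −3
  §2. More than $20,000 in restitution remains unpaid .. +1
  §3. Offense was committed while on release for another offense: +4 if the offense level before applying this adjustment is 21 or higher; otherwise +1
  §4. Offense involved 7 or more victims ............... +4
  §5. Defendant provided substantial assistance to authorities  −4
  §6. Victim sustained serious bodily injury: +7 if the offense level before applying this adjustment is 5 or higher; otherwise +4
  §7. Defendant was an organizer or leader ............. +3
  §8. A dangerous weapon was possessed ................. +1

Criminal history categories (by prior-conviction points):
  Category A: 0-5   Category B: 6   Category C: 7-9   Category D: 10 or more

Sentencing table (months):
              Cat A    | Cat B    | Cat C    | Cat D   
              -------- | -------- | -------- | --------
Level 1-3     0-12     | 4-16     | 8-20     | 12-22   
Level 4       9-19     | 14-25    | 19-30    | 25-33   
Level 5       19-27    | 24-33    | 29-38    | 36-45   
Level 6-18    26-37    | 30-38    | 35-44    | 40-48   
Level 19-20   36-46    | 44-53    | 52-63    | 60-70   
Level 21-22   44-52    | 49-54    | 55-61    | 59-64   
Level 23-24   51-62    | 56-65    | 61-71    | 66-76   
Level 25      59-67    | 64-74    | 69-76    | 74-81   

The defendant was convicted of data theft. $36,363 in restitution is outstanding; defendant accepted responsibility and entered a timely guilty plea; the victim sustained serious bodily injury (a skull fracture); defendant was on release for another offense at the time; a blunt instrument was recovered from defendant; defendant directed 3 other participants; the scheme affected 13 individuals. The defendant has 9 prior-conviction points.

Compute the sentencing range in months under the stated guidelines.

35-44 months

Base offense level for data theft: 4.
§1 applies: 4 − 3 = 1.
§2 applies: 1 + 1 = 2.
§3 applies (level before this adjustment is 2 < 21, so +1): 2 + 1 = 3.
§4 applies: 3 + 4 = 7.
§5 does not apply.
§6 applies (level before this adjustment is 7 ≥ 5, so +7): 7 + 7 = 14.
§7 applies: 14 + 3 = 17.
§8 applies: 17 + 1 = 18.
Final offense level: 18.
Criminal history: 9 prior points → Category C (7-9).
Level 18 falls in the 6-18 band.
Grid: Level 6-18 × Category C = 35-44 months.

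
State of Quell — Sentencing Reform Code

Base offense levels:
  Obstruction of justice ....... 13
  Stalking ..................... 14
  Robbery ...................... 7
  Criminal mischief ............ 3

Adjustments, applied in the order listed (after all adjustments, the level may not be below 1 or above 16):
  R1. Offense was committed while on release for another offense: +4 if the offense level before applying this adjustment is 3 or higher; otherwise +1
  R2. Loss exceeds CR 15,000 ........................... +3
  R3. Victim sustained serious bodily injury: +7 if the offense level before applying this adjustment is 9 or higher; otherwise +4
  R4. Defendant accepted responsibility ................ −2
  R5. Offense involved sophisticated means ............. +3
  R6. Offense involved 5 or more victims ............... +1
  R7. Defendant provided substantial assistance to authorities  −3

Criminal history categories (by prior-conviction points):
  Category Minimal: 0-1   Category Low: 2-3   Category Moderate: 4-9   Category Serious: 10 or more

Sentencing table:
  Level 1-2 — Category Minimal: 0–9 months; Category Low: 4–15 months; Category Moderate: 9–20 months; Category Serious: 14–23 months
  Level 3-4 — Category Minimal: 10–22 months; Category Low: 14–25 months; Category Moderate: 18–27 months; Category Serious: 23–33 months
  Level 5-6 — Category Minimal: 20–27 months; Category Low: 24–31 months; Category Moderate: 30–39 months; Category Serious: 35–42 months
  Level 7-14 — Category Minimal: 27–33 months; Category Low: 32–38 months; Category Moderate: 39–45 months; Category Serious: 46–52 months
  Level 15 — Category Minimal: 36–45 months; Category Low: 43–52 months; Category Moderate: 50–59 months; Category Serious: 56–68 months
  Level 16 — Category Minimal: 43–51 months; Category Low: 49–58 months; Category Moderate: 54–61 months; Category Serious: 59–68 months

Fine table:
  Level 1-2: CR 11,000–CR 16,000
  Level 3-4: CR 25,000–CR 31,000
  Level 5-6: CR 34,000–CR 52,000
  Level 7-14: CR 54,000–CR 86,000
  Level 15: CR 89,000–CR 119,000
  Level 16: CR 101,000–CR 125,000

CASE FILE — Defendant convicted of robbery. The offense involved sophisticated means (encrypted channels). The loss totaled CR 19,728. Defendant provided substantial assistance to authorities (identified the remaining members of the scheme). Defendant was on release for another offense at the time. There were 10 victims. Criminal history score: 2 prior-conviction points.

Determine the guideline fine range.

Base offense level for robbery: 7.
R1 applies (level before this adjustment is 7 ≥ 3, so +4): 7 + 4 = 11.
R2 applies: 11 + 3 = 14.
R3 does not apply.
R5 applies: 14 + 3 = 17.
R6 applies: 17 + 1 = 18.
R7 applies: 18 − 3 = 15.
Final offense level: 15.
Level 15 falls in the 15 band.
Fine table: Level 15 → CR 89,000–CR 119,000.

CR 89,000–CR 119,000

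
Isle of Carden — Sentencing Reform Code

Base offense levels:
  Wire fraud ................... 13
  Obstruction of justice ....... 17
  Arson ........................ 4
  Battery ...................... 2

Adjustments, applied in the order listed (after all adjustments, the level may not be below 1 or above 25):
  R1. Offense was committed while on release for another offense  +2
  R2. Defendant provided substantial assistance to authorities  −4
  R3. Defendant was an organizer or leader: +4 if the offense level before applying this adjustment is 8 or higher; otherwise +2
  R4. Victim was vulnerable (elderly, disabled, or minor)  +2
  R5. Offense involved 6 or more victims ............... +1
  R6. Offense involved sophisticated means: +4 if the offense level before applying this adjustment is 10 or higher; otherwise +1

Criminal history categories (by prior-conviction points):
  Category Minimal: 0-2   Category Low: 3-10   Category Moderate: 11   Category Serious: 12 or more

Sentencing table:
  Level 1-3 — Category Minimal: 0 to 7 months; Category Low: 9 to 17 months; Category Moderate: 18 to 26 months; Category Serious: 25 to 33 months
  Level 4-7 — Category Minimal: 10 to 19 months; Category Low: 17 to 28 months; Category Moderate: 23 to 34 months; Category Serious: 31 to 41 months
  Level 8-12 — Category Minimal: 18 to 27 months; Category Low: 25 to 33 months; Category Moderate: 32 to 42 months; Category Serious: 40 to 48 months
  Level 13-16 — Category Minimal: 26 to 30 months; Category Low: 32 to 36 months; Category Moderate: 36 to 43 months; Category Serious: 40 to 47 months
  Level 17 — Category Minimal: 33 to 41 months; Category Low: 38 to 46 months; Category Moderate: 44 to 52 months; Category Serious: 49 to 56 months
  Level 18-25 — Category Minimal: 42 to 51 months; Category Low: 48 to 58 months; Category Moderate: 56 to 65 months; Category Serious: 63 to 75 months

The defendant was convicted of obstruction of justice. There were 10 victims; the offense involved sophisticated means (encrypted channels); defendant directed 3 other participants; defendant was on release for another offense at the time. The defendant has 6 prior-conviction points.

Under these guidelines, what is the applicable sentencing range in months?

48-58 months

Base offense level for obstruction of justice: 17.
R1 applies: 17 + 2 = 19.
R2 does not apply.
R3 applies (level before this adjustment is 19 ≥ 8, so +4): 19 + 4 = 23.
R5 applies: 23 + 1 = 24.
R6 applies (level before this adjustment is 24 ≥ 10, so +4): 24 + 4 = 28.
Level 28 exceeds the maximum of 25; capped at 25.
Final offense level: 25.
Criminal history: 6 prior points → Category Low (3-10).
Level 25 falls in the 18-25 band.
Grid: Level 18-25 × Category Low = 48-58 months.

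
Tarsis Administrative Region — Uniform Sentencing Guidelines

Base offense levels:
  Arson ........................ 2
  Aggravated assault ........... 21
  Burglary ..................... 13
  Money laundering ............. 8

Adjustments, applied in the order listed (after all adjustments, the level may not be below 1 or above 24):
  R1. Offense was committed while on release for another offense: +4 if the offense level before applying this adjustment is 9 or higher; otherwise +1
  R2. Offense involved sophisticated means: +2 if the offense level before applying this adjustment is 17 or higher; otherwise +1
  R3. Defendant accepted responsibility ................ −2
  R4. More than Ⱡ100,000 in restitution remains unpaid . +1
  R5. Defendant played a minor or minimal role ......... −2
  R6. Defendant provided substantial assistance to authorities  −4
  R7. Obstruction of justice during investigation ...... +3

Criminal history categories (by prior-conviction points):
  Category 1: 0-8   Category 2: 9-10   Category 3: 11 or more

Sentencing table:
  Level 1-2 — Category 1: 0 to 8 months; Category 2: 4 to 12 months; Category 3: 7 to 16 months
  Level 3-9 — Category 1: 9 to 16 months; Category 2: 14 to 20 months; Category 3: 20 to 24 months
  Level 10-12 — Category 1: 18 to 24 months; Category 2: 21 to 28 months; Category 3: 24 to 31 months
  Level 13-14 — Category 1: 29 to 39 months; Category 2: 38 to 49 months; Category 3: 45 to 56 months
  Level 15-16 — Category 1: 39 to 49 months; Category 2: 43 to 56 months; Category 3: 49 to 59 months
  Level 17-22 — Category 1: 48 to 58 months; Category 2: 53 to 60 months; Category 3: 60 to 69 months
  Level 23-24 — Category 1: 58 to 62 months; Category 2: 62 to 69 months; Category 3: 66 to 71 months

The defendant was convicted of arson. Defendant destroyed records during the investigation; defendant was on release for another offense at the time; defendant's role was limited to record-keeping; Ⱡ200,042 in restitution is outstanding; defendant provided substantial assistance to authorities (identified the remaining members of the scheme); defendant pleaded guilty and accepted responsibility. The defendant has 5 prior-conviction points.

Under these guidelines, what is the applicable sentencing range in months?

0-8 months

Base offense level for arson: 2.
R1 applies (level before this adjustment is 2 < 9, so +1): 2 + 1 = 3.
R3 applies: 3 − 2 = 1.
R4 applies: 1 + 1 = 2.
R5 applies: 2 − 2 = 0.
R6 applies: 0 − 4 = -4.
R7 applies: -4 + 3 = -1.
Level -1 is below the minimum of 1; floored at 1.
Final offense level: 1.
Criminal history: 5 prior points → Category 1 (0-8).
Level 1 falls in the 1-2 band.
Grid: Level 1-2 × Category 1 = 0-8 months.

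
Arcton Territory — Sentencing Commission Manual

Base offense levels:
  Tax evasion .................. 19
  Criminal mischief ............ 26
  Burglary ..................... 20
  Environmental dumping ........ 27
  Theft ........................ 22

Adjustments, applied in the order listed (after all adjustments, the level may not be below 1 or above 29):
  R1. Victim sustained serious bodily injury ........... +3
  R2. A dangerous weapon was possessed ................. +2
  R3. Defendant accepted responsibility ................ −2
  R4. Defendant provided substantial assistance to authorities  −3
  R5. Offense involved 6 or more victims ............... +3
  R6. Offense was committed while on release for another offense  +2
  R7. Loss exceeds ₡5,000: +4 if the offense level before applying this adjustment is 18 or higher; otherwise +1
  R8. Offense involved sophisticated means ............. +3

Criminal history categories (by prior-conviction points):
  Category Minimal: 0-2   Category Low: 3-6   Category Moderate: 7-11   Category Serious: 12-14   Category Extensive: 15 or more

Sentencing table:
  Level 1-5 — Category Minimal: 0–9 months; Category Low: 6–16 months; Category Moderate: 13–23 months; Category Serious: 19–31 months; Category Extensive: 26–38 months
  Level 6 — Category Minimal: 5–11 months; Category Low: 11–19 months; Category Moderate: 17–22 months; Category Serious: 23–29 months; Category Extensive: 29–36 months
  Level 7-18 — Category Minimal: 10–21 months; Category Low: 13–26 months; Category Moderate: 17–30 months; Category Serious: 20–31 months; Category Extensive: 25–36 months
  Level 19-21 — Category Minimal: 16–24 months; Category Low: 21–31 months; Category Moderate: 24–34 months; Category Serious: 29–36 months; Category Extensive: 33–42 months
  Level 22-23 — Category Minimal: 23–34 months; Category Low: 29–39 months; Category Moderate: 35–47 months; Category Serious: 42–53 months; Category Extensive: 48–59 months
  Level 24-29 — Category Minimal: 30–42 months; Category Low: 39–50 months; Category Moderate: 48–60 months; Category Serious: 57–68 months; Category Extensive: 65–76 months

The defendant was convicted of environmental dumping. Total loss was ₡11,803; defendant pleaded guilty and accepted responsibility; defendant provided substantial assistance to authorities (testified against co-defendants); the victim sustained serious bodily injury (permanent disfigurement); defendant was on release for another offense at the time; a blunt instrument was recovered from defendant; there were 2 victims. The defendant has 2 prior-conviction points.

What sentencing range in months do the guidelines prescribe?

30-42 months

Base offense level for environmental dumping: 27.
R1 applies: 27 + 3 = 30.
R2 applies: 30 + 2 = 32.
R3 applies: 32 − 2 = 30.
R4 applies: 30 − 3 = 27.
R5 does not apply.
R6 applies: 27 + 2 = 29.
R7 applies (level before this adjustment is 29 ≥ 18, so +4): 29 + 4 = 33.
Level 33 exceeds the maximum of 29; capped at 29.
Final offense level: 29.
Criminal history: 2 prior points → Category Minimal (0-2).
Level 29 falls in the 24-29 band.
Grid: Level 24-29 × Category Minimal = 30-42 months.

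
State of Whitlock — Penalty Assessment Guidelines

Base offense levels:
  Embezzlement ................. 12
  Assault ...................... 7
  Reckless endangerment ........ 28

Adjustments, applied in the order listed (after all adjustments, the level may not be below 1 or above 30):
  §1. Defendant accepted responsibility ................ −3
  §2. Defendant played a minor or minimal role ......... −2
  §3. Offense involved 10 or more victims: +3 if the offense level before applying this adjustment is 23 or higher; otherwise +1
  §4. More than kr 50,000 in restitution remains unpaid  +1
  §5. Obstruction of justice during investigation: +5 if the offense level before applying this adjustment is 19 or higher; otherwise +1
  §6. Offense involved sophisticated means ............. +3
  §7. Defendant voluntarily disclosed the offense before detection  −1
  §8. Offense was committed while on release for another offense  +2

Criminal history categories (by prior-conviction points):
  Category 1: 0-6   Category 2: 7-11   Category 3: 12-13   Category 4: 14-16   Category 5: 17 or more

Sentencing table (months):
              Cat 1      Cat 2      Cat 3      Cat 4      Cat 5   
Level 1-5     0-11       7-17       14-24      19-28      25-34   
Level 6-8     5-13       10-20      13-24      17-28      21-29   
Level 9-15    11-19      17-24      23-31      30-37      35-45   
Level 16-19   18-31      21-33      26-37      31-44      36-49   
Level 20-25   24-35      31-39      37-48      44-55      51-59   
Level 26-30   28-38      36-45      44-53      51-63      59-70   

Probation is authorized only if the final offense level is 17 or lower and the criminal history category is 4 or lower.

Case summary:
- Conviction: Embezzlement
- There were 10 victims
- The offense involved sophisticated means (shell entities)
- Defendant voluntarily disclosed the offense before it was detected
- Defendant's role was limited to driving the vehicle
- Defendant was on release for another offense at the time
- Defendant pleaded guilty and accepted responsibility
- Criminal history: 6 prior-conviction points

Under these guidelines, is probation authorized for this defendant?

Yes

Base offense level for embezzlement: 12.
§1 applies: 12 − 3 = 9.
§2 applies: 9 − 2 = 7.
§3 applies (level before this adjustment is 7 < 23, so +1): 7 + 1 = 8.
§6 applies: 8 + 3 = 11.
§7 applies: 11 − 1 = 10.
§8 applies: 10 + 2 = 12.
Final offense level: 12.
Criminal history: 6 prior points → Category 1 (0-6).
Level 12 falls in the 9-15 band.
Grid: Level 9-15 × Category 1 = 11-19 months.
Probation check: level 12 ≤ 17 and category 1 ≤ 4 → eligible.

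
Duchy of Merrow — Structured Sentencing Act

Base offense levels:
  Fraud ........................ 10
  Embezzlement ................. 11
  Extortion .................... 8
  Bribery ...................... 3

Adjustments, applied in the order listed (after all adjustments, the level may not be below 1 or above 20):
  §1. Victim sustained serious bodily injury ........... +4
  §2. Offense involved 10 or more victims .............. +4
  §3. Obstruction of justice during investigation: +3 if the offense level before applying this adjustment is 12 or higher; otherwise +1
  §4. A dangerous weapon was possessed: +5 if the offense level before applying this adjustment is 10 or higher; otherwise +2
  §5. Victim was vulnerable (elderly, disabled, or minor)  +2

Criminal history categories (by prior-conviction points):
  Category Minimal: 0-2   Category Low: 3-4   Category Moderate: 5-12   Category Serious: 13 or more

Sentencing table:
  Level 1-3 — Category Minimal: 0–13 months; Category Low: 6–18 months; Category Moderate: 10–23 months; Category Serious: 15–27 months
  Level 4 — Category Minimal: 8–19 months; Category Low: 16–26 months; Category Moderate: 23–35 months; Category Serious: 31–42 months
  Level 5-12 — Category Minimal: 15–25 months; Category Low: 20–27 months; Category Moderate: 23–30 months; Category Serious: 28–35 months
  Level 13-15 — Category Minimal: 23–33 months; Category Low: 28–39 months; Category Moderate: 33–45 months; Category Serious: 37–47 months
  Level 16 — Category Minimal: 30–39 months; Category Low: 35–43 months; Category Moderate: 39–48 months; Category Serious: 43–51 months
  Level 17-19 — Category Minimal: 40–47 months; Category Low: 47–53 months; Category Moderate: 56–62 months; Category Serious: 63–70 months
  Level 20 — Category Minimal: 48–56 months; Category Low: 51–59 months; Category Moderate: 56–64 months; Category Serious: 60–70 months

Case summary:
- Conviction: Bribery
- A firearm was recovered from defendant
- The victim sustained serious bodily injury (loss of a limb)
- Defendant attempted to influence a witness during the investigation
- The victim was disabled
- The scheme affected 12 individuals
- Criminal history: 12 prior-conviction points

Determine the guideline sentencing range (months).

Base offense level for bribery: 3.
§1 applies: 3 + 4 = 7.
§2 applies: 7 + 4 = 11.
§3 applies (level before this adjustment is 11 < 12, so +1): 11 + 1 = 12.
§4 applies (level before this adjustment is 12 ≥ 10, so +5): 12 + 5 = 17.
§5 applies: 17 + 2 = 19.
Final offense level: 19.
Criminal history: 12 prior points → Category Moderate (5-12).
Level 19 falls in the 17-19 band.
Grid: Level 17-19 × Category Moderate = 56-62 months.

56-62 months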